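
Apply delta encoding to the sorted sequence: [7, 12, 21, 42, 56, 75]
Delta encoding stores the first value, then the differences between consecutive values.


First value: 7
Deltas:
  12 - 7 = 5
  21 - 12 = 9
  42 - 21 = 21
  56 - 42 = 14
  75 - 56 = 19


Delta encoded: [7, 5, 9, 21, 14, 19]


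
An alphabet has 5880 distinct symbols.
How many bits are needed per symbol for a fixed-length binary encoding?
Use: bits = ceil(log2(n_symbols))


log2(5880) = 12.5216
Bracket: 2^12 = 4096 < 5880 <= 2^13 = 8192
So ceil(log2(5880)) = 13

bits = ceil(log2(5880)) = ceil(12.5216) = 13 bits


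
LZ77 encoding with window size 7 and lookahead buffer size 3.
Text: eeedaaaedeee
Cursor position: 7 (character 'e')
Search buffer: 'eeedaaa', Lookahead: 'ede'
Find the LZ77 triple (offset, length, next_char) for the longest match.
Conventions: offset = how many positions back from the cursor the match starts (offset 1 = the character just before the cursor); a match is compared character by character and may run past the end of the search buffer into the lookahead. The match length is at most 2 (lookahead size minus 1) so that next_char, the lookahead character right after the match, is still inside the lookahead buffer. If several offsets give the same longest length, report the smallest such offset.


Try each offset into the search buffer:
  offset=1 (pos 6, char 'a'): match length 0
  offset=2 (pos 5, char 'a'): match length 0
  offset=3 (pos 4, char 'a'): match length 0
  offset=4 (pos 3, char 'd'): match length 0
  offset=5 (pos 2, char 'e'): match length 2
  offset=6 (pos 1, char 'e'): match length 1
  offset=7 (pos 0, char 'e'): match length 1
Longest match has length 2 at offset 5.
next_char = character at position 7 + 2 = 9 -> 'e'

Best match: offset=5, length=2 (matching 'ed' starting at position 2)
LZ77 triple: (5, 2, 'e')


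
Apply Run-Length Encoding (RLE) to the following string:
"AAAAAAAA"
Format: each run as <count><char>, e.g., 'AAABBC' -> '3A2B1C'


Scanning runs left to right:
  i=0: run of 'A' x 8 -> '8A'

RLE = 8A


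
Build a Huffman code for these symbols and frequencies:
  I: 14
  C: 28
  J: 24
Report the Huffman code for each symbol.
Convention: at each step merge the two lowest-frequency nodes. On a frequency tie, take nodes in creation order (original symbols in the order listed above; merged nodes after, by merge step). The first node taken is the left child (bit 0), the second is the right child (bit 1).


Huffman tree construction:
Step 1: Merge I(14) + J(24) = 38
Step 2: Merge C(28) + (I+J)(38) = 66
Read each symbol's code off the tree from the root (left child = 0, right child = 1).

Codes:
  I: 10 (length 2)
  C: 0 (length 1)
  J: 11 (length 2)
Average code length: 104/66 = 1.5758 bits/symbol


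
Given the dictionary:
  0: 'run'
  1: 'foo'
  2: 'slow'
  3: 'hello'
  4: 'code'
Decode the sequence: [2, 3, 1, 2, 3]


Look up each index in the dictionary:
  2 -> 'slow'
  3 -> 'hello'
  1 -> 'foo'
  2 -> 'slow'
  3 -> 'hello'

Decoded: "slow hello foo slow hello"


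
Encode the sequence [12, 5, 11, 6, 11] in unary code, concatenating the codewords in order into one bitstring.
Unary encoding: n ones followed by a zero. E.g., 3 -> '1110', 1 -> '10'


Encode each number as n ones followed by a terminating 0:
  12 -> 1111111111110 (13 bits)
  5 -> 111110 (6 bits)
  11 -> 111111111110 (12 bits)
  6 -> 1111110 (7 bits)
  11 -> 111111111110 (12 bits)
Total length = 13 + 6 + 12 + 7 + 12 = 50 bits.

Unary([12, 5, 11, 6, 11]) = 11111111111101111101111111111101111110111111111110 (50 bits)


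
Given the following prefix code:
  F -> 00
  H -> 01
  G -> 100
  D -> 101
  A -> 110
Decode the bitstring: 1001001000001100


Decoding step by step:
Bits 100 -> G
Bits 100 -> G
Bits 100 -> G
Bits 00 -> F
Bits 01 -> H
Bits 100 -> G


Decoded message: GGGFHG


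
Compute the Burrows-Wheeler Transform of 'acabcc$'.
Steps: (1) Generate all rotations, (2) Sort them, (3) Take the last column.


Rotations (sorted):
  0: $acabcc -> last char: c
  1: abcc$ac -> last char: c
  2: acabcc$ -> last char: $
  3: bcc$aca -> last char: a
  4: c$acabc -> last char: c
  5: cabcc$a -> last char: a
  6: cc$acab -> last char: b


BWT = cc$acab


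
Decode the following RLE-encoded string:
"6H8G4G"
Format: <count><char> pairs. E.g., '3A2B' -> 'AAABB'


Expanding each <count><char> pair:
  6H -> 'HHHHHH'
  8G -> 'GGGGGGGG'
  4G -> 'GGGG'

Decoded = HHHHHHGGGGGGGGGGGG


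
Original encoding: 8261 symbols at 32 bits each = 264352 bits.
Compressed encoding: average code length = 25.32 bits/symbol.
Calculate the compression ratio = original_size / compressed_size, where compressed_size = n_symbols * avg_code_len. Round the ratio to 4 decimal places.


original_size = n_symbols * orig_bits = 8261 * 32 = 264352 bits
compressed_size = n_symbols * avg_code_len = 8261 * 25.32 = 209168.52 bits
ratio = original_size / compressed_size = 264352 / 209168.52 = 1.2638

Compression ratio = 1.2638


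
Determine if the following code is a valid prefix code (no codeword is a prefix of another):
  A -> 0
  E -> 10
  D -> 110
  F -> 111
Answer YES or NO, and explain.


Checking each pair (does one codeword prefix another?):
  A='0' vs E='10': no prefix
  A='0' vs D='110': no prefix
  A='0' vs F='111': no prefix
  E='10' vs A='0': no prefix
  E='10' vs D='110': no prefix
  E='10' vs F='111': no prefix
  D='110' vs A='0': no prefix
  D='110' vs E='10': no prefix
  D='110' vs F='111': no prefix
  F='111' vs A='0': no prefix
  F='111' vs E='10': no prefix
  F='111' vs D='110': no prefix
No violation found over all pairs.

YES -- this is a valid prefix code. No codeword is a prefix of any other codeword.


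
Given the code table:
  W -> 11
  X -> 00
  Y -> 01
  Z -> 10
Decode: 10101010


Decoding:
10 -> Z
10 -> Z
10 -> Z
10 -> Z


Result: ZZZZ


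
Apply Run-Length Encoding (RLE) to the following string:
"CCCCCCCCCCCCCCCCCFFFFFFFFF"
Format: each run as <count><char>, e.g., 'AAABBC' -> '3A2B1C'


Scanning runs left to right:
  i=0: run of 'C' x 17 -> '17C'
  i=17: run of 'F' x 9 -> '9F'

RLE = 17C9F


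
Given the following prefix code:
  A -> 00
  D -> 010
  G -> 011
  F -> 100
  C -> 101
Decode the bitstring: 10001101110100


Decoding step by step:
Bits 100 -> F
Bits 011 -> G
Bits 011 -> G
Bits 101 -> C
Bits 00 -> A


Decoded message: FGGCA


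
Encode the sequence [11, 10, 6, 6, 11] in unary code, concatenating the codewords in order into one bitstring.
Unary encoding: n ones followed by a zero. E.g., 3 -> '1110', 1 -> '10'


Encode each number as n ones followed by a terminating 0:
  11 -> 111111111110 (12 bits)
  10 -> 11111111110 (11 bits)
  6 -> 1111110 (7 bits)
  6 -> 1111110 (7 bits)
  11 -> 111111111110 (12 bits)
Total length = 12 + 11 + 7 + 7 + 12 = 49 bits.

Unary([11, 10, 6, 6, 11]) = 1111111111101111111111011111101111110111111111110 (49 bits)


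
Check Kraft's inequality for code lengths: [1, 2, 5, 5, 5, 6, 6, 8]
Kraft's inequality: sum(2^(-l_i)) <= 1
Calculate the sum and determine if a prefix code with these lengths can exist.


Sum = 2^(-1) + 2^(-2) + 2^(-5) + 2^(-5) + 2^(-5) + 2^(-6) + 2^(-6) + 2^(-8)
    = 0.5 + 0.25 + 0.03125 + 0.03125 + 0.03125 + 0.015625 + 0.015625 + 0.00390625
    = 225/256 = 0.87890625
Since 0.87890625 <= 1, Kraft's inequality IS satisfied.
A prefix code with these lengths CAN exist.

Kraft sum = 0.87890625. Satisfied.


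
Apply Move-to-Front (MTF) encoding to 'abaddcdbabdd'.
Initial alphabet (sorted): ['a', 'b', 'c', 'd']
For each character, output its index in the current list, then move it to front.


MTF encoding:
'a': index 0 in ['a', 'b', 'c', 'd'] -> ['a', 'b', 'c', 'd']
'b': index 1 in ['a', 'b', 'c', 'd'] -> ['b', 'a', 'c', 'd']
'a': index 1 in ['b', 'a', 'c', 'd'] -> ['a', 'b', 'c', 'd']
'd': index 3 in ['a', 'b', 'c', 'd'] -> ['d', 'a', 'b', 'c']
'd': index 0 in ['d', 'a', 'b', 'c'] -> ['d', 'a', 'b', 'c']
'c': index 3 in ['d', 'a', 'b', 'c'] -> ['c', 'd', 'a', 'b']
'd': index 1 in ['c', 'd', 'a', 'b'] -> ['d', 'c', 'a', 'b']
'b': index 3 in ['d', 'c', 'a', 'b'] -> ['b', 'd', 'c', 'a']
'a': index 3 in ['b', 'd', 'c', 'a'] -> ['a', 'b', 'd', 'c']
'b': index 1 in ['a', 'b', 'd', 'c'] -> ['b', 'a', 'd', 'c']
'd': index 2 in ['b', 'a', 'd', 'c'] -> ['d', 'b', 'a', 'c']
'd': index 0 in ['d', 'b', 'a', 'c'] -> ['d', 'b', 'a', 'c']


Output: [0, 1, 1, 3, 0, 3, 1, 3, 3, 1, 2, 0]


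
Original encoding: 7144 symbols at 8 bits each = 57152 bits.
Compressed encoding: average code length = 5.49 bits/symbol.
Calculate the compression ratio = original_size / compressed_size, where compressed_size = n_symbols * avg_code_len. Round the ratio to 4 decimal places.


original_size = n_symbols * orig_bits = 7144 * 8 = 57152 bits
compressed_size = n_symbols * avg_code_len = 7144 * 5.49 = 39220.56 bits
ratio = original_size / compressed_size = 57152 / 39220.56 = 1.4572

Compression ratio = 1.4572


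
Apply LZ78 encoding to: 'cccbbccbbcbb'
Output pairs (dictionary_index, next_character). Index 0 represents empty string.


LZ78 encoding steps:
Dictionary: {0: ''}
Step 1: w='' (idx 0), next='c' -> output (0, 'c'), add 'c' as idx 1
Step 2: w='c' (idx 1), next='c' -> output (1, 'c'), add 'cc' as idx 2
Step 3: w='' (idx 0), next='b' -> output (0, 'b'), add 'b' as idx 3
Step 4: w='b' (idx 3), next='c' -> output (3, 'c'), add 'bc' as idx 4
Step 5: w='c' (idx 1), next='b' -> output (1, 'b'), add 'cb' as idx 5
Step 6: w='bc' (idx 4), next='b' -> output (4, 'b'), add 'bcb' as idx 6
Step 7: w='b' (idx 3), end of input -> output (3, '')


Encoded: [(0, 'c'), (1, 'c'), (0, 'b'), (3, 'c'), (1, 'b'), (4, 'b'), (3, '')]


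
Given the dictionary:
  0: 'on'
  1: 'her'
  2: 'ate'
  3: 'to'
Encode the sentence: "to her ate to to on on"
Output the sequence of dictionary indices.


Look up each word in the dictionary:
  'to' -> 3
  'her' -> 1
  'ate' -> 2
  'to' -> 3
  'to' -> 3
  'on' -> 0
  'on' -> 0

Encoded: [3, 1, 2, 3, 3, 0, 0]


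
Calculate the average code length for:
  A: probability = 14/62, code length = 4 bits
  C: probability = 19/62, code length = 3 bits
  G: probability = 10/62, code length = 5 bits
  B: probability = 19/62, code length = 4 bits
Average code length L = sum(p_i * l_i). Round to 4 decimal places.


Weighted contributions p_i * l_i:
  A: (14/62) * 4 = 56/62
  C: (19/62) * 3 = 57/62
  G: (10/62) * 5 = 50/62
  B: (19/62) * 4 = 76/62
Sum = (56 + 57 + 50 + 76)/62 = 239/62

L = 239/62 = 3.8548 bits/symbol


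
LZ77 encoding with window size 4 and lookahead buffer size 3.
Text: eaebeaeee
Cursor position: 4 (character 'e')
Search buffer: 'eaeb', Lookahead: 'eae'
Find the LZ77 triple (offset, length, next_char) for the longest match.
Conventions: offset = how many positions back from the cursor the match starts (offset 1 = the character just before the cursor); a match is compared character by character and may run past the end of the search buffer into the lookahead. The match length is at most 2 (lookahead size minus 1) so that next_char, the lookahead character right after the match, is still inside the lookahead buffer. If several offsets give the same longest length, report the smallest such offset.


Try each offset into the search buffer:
  offset=1 (pos 3, char 'b'): match length 0
  offset=2 (pos 2, char 'e'): match length 1
  offset=3 (pos 1, char 'a'): match length 0
  offset=4 (pos 0, char 'e'): match length 2
Longest match has length 2 at offset 4.
next_char = character at position 4 + 2 = 6 -> 'e'

Best match: offset=4, length=2 (matching 'ea' starting at position 0)
LZ77 triple: (4, 2, 'e')


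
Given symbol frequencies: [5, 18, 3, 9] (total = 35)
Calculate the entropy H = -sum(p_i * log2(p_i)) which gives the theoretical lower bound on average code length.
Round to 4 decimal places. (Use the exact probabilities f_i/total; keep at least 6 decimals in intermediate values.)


Per-symbol terms -p_i * log2(p_i) with p_i = f_i/35:
  p = 5/35 = 0.142857: log2(p) = -2.807355, -p*log2(p) = 0.401051
  p = 18/35 = 0.514286: log2(p) = -0.959358, -p*log2(p) = 0.493384
  p = 3/35 = 0.085714: log2(p) = -3.544321, -p*log2(p) = 0.303799
  p = 9/35 = 0.257143: log2(p) = -1.959358, -p*log2(p) = 0.503835
H = 0.401051 + 0.493384 + 0.303799 + 0.503835 = 1.702069

H = 1.7021 bits/symbol


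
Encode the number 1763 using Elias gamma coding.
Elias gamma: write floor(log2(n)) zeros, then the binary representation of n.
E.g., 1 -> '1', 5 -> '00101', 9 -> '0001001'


num_bits = floor(log2(1763)) + 1 = 11
leading_zeros = num_bits - 1 = 10
binary(1763) = 11011100011

Elias gamma(1763) = '0000000000' + '11011100011' = 000000000011011100011 (21 bits)


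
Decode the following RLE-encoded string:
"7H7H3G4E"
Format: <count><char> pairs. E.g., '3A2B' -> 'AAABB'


Expanding each <count><char> pair:
  7H -> 'HHHHHHH'
  7H -> 'HHHHHHH'
  3G -> 'GGG'
  4E -> 'EEEE'

Decoded = HHHHHHHHHHHHHHGGGEEEE


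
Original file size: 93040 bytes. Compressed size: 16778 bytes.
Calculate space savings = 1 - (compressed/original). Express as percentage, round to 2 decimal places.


ratio = compressed/original = 16778/93040 = 0.180331
savings = 1 - ratio = 1 - 0.180331 = 0.819669
as a percentage: 0.819669 * 100 = 81.97%

Space savings = 1 - 16778/93040 = 81.97%


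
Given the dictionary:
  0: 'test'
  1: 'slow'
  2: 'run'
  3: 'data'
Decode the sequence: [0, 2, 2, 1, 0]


Look up each index in the dictionary:
  0 -> 'test'
  2 -> 'run'
  2 -> 'run'
  1 -> 'slow'
  0 -> 'test'

Decoded: "test run run slow test"


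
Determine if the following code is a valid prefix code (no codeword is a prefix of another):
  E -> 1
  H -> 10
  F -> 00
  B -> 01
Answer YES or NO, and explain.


Checking each pair (does one codeword prefix another?):
  E='1' vs H='10': prefix -- VIOLATION

NO -- this is NOT a valid prefix code. E (1) is a prefix of H (10).


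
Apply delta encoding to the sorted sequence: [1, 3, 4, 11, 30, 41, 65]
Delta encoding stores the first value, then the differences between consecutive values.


First value: 1
Deltas:
  3 - 1 = 2
  4 - 3 = 1
  11 - 4 = 7
  30 - 11 = 19
  41 - 30 = 11
  65 - 41 = 24


Delta encoded: [1, 2, 1, 7, 19, 11, 24]


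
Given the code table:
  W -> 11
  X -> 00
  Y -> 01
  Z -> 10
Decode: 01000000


Decoding:
01 -> Y
00 -> X
00 -> X
00 -> X


Result: YXXX


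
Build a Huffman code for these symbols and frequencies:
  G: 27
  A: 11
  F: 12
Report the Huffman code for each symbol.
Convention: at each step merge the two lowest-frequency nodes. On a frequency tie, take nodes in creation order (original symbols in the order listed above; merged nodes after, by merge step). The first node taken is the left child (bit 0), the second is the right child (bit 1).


Huffman tree construction:
Step 1: Merge A(11) + F(12) = 23
Step 2: Merge (A+F)(23) + G(27) = 50
Read each symbol's code off the tree from the root (left child = 0, right child = 1).

Codes:
  G: 1 (length 1)
  A: 00 (length 2)
  F: 01 (length 2)
Average code length: 73/50 = 1.4600 bits/symbol


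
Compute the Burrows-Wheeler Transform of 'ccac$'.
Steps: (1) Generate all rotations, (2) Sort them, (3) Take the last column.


Rotations (sorted):
  0: $ccac -> last char: c
  1: ac$cc -> last char: c
  2: c$cca -> last char: a
  3: cac$c -> last char: c
  4: ccac$ -> last char: $


BWT = ccac$


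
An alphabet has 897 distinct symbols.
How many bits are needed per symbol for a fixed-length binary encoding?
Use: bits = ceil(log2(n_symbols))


log2(897) = 9.809
Bracket: 2^9 = 512 < 897 <= 2^10 = 1024
So ceil(log2(897)) = 10

bits = ceil(log2(897)) = ceil(9.809) = 10 bits


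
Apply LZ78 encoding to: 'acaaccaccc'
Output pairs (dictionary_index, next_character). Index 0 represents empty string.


LZ78 encoding steps:
Dictionary: {0: ''}
Step 1: w='' (idx 0), next='a' -> output (0, 'a'), add 'a' as idx 1
Step 2: w='' (idx 0), next='c' -> output (0, 'c'), add 'c' as idx 2
Step 3: w='a' (idx 1), next='a' -> output (1, 'a'), add 'aa' as idx 3
Step 4: w='c' (idx 2), next='c' -> output (2, 'c'), add 'cc' as idx 4
Step 5: w='a' (idx 1), next='c' -> output (1, 'c'), add 'ac' as idx 5
Step 6: w='cc' (idx 4), end of input -> output (4, '')


Encoded: [(0, 'a'), (0, 'c'), (1, 'a'), (2, 'c'), (1, 'c'), (4, '')]


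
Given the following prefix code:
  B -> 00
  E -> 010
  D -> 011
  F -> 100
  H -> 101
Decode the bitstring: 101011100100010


Decoding step by step:
Bits 101 -> H
Bits 011 -> D
Bits 100 -> F
Bits 100 -> F
Bits 010 -> E


Decoded message: HDFFE


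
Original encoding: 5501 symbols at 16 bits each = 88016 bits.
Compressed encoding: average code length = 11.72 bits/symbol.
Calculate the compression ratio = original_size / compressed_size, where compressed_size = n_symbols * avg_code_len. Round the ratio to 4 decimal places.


original_size = n_symbols * orig_bits = 5501 * 16 = 88016 bits
compressed_size = n_symbols * avg_code_len = 5501 * 11.72 = 64471.72 bits
ratio = original_size / compressed_size = 88016 / 64471.72 = 1.3652

Compression ratio = 1.3652


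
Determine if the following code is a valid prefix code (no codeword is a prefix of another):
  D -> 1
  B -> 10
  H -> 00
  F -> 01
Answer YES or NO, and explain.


Checking each pair (does one codeword prefix another?):
  D='1' vs B='10': prefix -- VIOLATION

NO -- this is NOT a valid prefix code. D (1) is a prefix of B (10).


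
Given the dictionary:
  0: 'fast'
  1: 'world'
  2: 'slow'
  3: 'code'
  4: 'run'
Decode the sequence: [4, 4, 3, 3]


Look up each index in the dictionary:
  4 -> 'run'
  4 -> 'run'
  3 -> 'code'
  3 -> 'code'

Decoded: "run run code code"


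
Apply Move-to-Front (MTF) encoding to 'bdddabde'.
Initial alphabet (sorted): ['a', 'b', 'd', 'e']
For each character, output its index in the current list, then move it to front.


MTF encoding:
'b': index 1 in ['a', 'b', 'd', 'e'] -> ['b', 'a', 'd', 'e']
'd': index 2 in ['b', 'a', 'd', 'e'] -> ['d', 'b', 'a', 'e']
'd': index 0 in ['d', 'b', 'a', 'e'] -> ['d', 'b', 'a', 'e']
'd': index 0 in ['d', 'b', 'a', 'e'] -> ['d', 'b', 'a', 'e']
'a': index 2 in ['d', 'b', 'a', 'e'] -> ['a', 'd', 'b', 'e']
'b': index 2 in ['a', 'd', 'b', 'e'] -> ['b', 'a', 'd', 'e']
'd': index 2 in ['b', 'a', 'd', 'e'] -> ['d', 'b', 'a', 'e']
'e': index 3 in ['d', 'b', 'a', 'e'] -> ['e', 'd', 'b', 'a']


Output: [1, 2, 0, 0, 2, 2, 2, 3]


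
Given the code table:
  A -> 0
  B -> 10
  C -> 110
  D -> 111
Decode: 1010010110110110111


Decoding:
10 -> B
10 -> B
0 -> A
10 -> B
110 -> C
110 -> C
110 -> C
111 -> D


Result: BBABCCCD


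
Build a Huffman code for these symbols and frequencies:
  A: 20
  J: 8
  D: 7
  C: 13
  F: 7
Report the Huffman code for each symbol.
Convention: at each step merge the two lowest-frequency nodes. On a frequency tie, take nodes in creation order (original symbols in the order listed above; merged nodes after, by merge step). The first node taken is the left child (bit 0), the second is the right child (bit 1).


Huffman tree construction:
Step 1: Merge D(7) + F(7) = 14
Step 2: Merge J(8) + C(13) = 21
Step 3: Merge (D+F)(14) + A(20) = 34
Step 4: Merge (J+C)(21) + ((D+F)+A)(34) = 55
Read each symbol's code off the tree from the root (left child = 0, right child = 1).

Codes:
  A: 11 (length 2)
  J: 00 (length 2)
  D: 100 (length 3)
  C: 01 (length 2)
  F: 101 (length 3)
Average code length: 124/55 = 2.2545 bits/symbol


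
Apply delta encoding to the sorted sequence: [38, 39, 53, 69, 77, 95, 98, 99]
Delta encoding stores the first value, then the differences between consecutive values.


First value: 38
Deltas:
  39 - 38 = 1
  53 - 39 = 14
  69 - 53 = 16
  77 - 69 = 8
  95 - 77 = 18
  98 - 95 = 3
  99 - 98 = 1


Delta encoded: [38, 1, 14, 16, 8, 18, 3, 1]


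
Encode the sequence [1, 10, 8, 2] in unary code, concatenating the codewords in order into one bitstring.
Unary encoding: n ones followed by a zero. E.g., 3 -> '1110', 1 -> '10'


Encode each number as n ones followed by a terminating 0:
  1 -> 10 (2 bits)
  10 -> 11111111110 (11 bits)
  8 -> 111111110 (9 bits)
  2 -> 110 (3 bits)
Total length = 2 + 11 + 9 + 3 = 25 bits.

Unary([1, 10, 8, 2]) = 1011111111110111111110110 (25 bits)


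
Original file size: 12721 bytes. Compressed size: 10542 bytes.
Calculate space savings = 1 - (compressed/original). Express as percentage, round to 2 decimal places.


ratio = compressed/original = 10542/12721 = 0.828708
savings = 1 - ratio = 1 - 0.828708 = 0.171292
as a percentage: 0.171292 * 100 = 17.13%

Space savings = 1 - 10542/12721 = 17.13%


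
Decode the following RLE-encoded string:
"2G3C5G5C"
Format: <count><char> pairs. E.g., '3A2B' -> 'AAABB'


Expanding each <count><char> pair:
  2G -> 'GG'
  3C -> 'CCC'
  5G -> 'GGGGG'
  5C -> 'CCCCC'

Decoded = GGCCCGGGGGCCCCC


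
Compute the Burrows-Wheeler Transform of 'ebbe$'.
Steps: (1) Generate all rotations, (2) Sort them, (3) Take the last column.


Rotations (sorted):
  0: $ebbe -> last char: e
  1: bbe$e -> last char: e
  2: be$eb -> last char: b
  3: e$ebb -> last char: b
  4: ebbe$ -> last char: $


BWT = eebb$


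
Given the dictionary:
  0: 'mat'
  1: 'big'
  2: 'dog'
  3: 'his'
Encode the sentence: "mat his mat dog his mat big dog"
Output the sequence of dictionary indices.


Look up each word in the dictionary:
  'mat' -> 0
  'his' -> 3
  'mat' -> 0
  'dog' -> 2
  'his' -> 3
  'mat' -> 0
  'big' -> 1
  'dog' -> 2

Encoded: [0, 3, 0, 2, 3, 0, 1, 2]


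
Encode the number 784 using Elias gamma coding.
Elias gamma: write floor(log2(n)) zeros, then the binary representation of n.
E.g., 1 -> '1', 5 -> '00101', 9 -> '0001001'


num_bits = floor(log2(784)) + 1 = 10
leading_zeros = num_bits - 1 = 9
binary(784) = 1100010000

Elias gamma(784) = '000000000' + '1100010000' = 0000000001100010000 (19 bits)


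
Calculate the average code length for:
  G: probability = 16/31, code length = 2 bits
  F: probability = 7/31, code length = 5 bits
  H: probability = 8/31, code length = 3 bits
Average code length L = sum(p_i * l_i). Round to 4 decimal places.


Weighted contributions p_i * l_i:
  G: (16/31) * 2 = 32/31
  F: (7/31) * 5 = 35/31
  H: (8/31) * 3 = 24/31
Sum = (32 + 35 + 24)/31 = 91/31

L = 91/31 = 2.9355 bits/symbol


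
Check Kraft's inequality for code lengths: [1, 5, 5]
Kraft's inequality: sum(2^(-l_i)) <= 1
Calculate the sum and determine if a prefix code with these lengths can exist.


Sum = 2^(-1) + 2^(-5) + 2^(-5)
    = 0.5 + 0.03125 + 0.03125
    = 18/32 = 0.5625
Since 0.5625 <= 1, Kraft's inequality IS satisfied.
A prefix code with these lengths CAN exist.

Kraft sum = 0.5625. Satisfied.


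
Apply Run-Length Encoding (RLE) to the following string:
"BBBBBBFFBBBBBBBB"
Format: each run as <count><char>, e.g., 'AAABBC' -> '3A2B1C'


Scanning runs left to right:
  i=0: run of 'B' x 6 -> '6B'
  i=6: run of 'F' x 2 -> '2F'
  i=8: run of 'B' x 8 -> '8B'

RLE = 6B2F8B


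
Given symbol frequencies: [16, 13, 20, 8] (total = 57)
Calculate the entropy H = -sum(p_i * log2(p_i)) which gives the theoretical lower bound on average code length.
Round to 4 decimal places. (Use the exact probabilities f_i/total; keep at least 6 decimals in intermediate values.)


Per-symbol terms -p_i * log2(p_i) with p_i = f_i/57:
  p = 16/57 = 0.280702: log2(p) = -1.832890, -p*log2(p) = 0.514495
  p = 13/57 = 0.228070: log2(p) = -2.132450, -p*log2(p) = 0.486348
  p = 20/57 = 0.350877: log2(p) = -1.510962, -p*log2(p) = 0.530162
  p = 8/57 = 0.140351: log2(p) = -2.832890, -p*log2(p) = 0.397599
H = 0.514495 + 0.486348 + 0.530162 + 0.397599 = 1.928604

H = 1.9286 bits/symbol


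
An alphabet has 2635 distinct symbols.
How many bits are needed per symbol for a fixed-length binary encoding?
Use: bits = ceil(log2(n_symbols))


log2(2635) = 11.3636
Bracket: 2^11 = 2048 < 2635 <= 2^12 = 4096
So ceil(log2(2635)) = 12

bits = ceil(log2(2635)) = ceil(11.3636) = 12 bits


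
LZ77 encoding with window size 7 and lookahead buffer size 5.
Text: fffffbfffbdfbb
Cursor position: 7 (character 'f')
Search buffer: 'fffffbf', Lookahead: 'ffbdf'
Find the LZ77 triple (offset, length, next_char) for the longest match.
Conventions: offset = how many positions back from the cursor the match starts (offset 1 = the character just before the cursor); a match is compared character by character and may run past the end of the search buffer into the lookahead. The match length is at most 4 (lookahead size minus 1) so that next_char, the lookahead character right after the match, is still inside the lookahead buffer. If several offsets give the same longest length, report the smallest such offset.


Try each offset into the search buffer:
  offset=1 (pos 6, char 'f'): match length 2
  offset=2 (pos 5, char 'b'): match length 0
  offset=3 (pos 4, char 'f'): match length 1
  offset=4 (pos 3, char 'f'): match length 3
  offset=5 (pos 2, char 'f'): match length 2
  offset=6 (pos 1, char 'f'): match length 2
  offset=7 (pos 0, char 'f'): match length 2
Longest match has length 3 at offset 4.
next_char = character at position 7 + 3 = 10 -> 'd'

Best match: offset=4, length=3 (matching 'ffb' starting at position 3)
LZ77 triple: (4, 3, 'd')


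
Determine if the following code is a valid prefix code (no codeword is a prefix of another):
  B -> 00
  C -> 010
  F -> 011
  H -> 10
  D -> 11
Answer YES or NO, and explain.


Checking each pair (does one codeword prefix another?):
  B='00' vs C='010': no prefix
  B='00' vs F='011': no prefix
  B='00' vs H='10': no prefix
  B='00' vs D='11': no prefix
  C='010' vs B='00': no prefix
  C='010' vs F='011': no prefix
  C='010' vs H='10': no prefix
  C='010' vs D='11': no prefix
  F='011' vs B='00': no prefix
  F='011' vs C='010': no prefix
  F='011' vs H='10': no prefix
  F='011' vs D='11': no prefix
  H='10' vs B='00': no prefix
  H='10' vs C='010': no prefix
  H='10' vs F='011': no prefix
  H='10' vs D='11': no prefix
  D='11' vs B='00': no prefix
  D='11' vs C='010': no prefix
  D='11' vs F='011': no prefix
  D='11' vs H='10': no prefix
No violation found over all pairs.

YES -- this is a valid prefix code. No codeword is a prefix of any other codeword.


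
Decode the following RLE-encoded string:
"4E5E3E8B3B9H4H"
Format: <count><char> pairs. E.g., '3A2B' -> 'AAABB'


Expanding each <count><char> pair:
  4E -> 'EEEE'
  5E -> 'EEEEE'
  3E -> 'EEE'
  8B -> 'BBBBBBBB'
  3B -> 'BBB'
  9H -> 'HHHHHHHHH'
  4H -> 'HHHH'

Decoded = EEEEEEEEEEEEBBBBBBBBBBBHHHHHHHHHHHHH


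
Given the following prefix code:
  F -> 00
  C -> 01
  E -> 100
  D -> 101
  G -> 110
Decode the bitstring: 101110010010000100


Decoding step by step:
Bits 101 -> D
Bits 110 -> G
Bits 01 -> C
Bits 00 -> F
Bits 100 -> E
Bits 00 -> F
Bits 100 -> E


Decoded message: DGCFEFE


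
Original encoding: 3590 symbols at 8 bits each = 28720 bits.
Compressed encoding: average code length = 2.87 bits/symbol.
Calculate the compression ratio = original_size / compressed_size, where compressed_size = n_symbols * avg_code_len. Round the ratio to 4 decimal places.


original_size = n_symbols * orig_bits = 3590 * 8 = 28720 bits
compressed_size = n_symbols * avg_code_len = 3590 * 2.87 = 10303.3 bits
ratio = original_size / compressed_size = 28720 / 10303.3 = 2.7875

Compression ratio = 2.7875


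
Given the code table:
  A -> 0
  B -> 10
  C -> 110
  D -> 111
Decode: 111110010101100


Decoding:
111 -> D
110 -> C
0 -> A
10 -> B
10 -> B
110 -> C
0 -> A


Result: DCABBCA


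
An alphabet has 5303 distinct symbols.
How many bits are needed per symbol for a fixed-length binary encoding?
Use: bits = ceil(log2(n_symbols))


log2(5303) = 12.3726
Bracket: 2^12 = 4096 < 5303 <= 2^13 = 8192
So ceil(log2(5303)) = 13

bits = ceil(log2(5303)) = ceil(12.3726) = 13 bits


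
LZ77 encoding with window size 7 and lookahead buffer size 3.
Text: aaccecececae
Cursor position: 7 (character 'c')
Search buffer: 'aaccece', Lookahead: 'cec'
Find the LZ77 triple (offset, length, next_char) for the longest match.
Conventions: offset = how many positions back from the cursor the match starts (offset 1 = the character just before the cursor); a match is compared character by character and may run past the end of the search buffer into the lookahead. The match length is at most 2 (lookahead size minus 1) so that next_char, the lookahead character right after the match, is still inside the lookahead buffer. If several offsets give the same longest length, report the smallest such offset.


Try each offset into the search buffer:
  offset=1 (pos 6, char 'e'): match length 0
  offset=2 (pos 5, char 'c'): match length 2
  offset=3 (pos 4, char 'e'): match length 0
  offset=4 (pos 3, char 'c'): match length 2
  offset=5 (pos 2, char 'c'): match length 1
  offset=6 (pos 1, char 'a'): match length 0
  offset=7 (pos 0, char 'a'): match length 0
Longest match has length 2, found at offsets 2, 4; take the smallest, offset 2.
next_char = character at position 7 + 2 = 9 -> 'c'

Best match: offset=2, length=2 (matching 'ce' starting at position 5)
LZ77 triple: (2, 2, 'c')


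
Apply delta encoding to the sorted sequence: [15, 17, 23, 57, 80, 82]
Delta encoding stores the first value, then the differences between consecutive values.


First value: 15
Deltas:
  17 - 15 = 2
  23 - 17 = 6
  57 - 23 = 34
  80 - 57 = 23
  82 - 80 = 2


Delta encoded: [15, 2, 6, 34, 23, 2]


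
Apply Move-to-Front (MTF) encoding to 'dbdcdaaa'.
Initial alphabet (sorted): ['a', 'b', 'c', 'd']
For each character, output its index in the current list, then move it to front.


MTF encoding:
'd': index 3 in ['a', 'b', 'c', 'd'] -> ['d', 'a', 'b', 'c']
'b': index 2 in ['d', 'a', 'b', 'c'] -> ['b', 'd', 'a', 'c']
'd': index 1 in ['b', 'd', 'a', 'c'] -> ['d', 'b', 'a', 'c']
'c': index 3 in ['d', 'b', 'a', 'c'] -> ['c', 'd', 'b', 'a']
'd': index 1 in ['c', 'd', 'b', 'a'] -> ['d', 'c', 'b', 'a']
'a': index 3 in ['d', 'c', 'b', 'a'] -> ['a', 'd', 'c', 'b']
'a': index 0 in ['a', 'd', 'c', 'b'] -> ['a', 'd', 'c', 'b']
'a': index 0 in ['a', 'd', 'c', 'b'] -> ['a', 'd', 'c', 'b']


Output: [3, 2, 1, 3, 1, 3, 0, 0]


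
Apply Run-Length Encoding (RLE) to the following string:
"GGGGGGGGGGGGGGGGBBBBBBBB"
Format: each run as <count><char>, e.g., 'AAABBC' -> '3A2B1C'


Scanning runs left to right:
  i=0: run of 'G' x 16 -> '16G'
  i=16: run of 'B' x 8 -> '8B'

RLE = 16G8B


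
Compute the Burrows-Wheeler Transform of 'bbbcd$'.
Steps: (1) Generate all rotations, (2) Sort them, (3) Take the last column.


Rotations (sorted):
  0: $bbbcd -> last char: d
  1: bbbcd$ -> last char: $
  2: bbcd$b -> last char: b
  3: bcd$bb -> last char: b
  4: cd$bbb -> last char: b
  5: d$bbbc -> last char: c


BWT = d$bbbc


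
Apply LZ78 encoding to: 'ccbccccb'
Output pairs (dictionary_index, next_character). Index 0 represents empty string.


LZ78 encoding steps:
Dictionary: {0: ''}
Step 1: w='' (idx 0), next='c' -> output (0, 'c'), add 'c' as idx 1
Step 2: w='c' (idx 1), next='b' -> output (1, 'b'), add 'cb' as idx 2
Step 3: w='c' (idx 1), next='c' -> output (1, 'c'), add 'cc' as idx 3
Step 4: w='cc' (idx 3), next='b' -> output (3, 'b'), add 'ccb' as idx 4


Encoded: [(0, 'c'), (1, 'b'), (1, 'c'), (3, 'b')]


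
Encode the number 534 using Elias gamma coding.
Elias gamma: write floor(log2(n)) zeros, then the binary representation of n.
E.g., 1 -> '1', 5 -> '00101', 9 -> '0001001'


num_bits = floor(log2(534)) + 1 = 10
leading_zeros = num_bits - 1 = 9
binary(534) = 1000010110

Elias gamma(534) = '000000000' + '1000010110' = 0000000001000010110 (19 bits)


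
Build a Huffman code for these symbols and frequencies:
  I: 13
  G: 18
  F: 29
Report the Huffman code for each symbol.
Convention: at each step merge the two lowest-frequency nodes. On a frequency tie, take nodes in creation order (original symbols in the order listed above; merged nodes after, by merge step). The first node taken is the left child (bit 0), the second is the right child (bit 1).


Huffman tree construction:
Step 1: Merge I(13) + G(18) = 31
Step 2: Merge F(29) + (I+G)(31) = 60
Read each symbol's code off the tree from the root (left child = 0, right child = 1).

Codes:
  I: 10 (length 2)
  G: 11 (length 2)
  F: 0 (length 1)
Average code length: 91/60 = 1.5167 bits/symbol


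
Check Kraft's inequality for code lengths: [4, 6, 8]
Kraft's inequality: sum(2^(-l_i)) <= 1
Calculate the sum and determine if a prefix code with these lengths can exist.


Sum = 2^(-4) + 2^(-6) + 2^(-8)
    = 0.0625 + 0.015625 + 0.00390625
    = 21/256 = 0.08203125
Since 0.08203125 <= 1, Kraft's inequality IS satisfied.
A prefix code with these lengths CAN exist.

Kraft sum = 0.08203125. Satisfied.


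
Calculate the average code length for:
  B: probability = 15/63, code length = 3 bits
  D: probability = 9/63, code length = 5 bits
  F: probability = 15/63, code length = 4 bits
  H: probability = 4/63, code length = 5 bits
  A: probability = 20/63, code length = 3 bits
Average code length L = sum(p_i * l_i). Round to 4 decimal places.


Weighted contributions p_i * l_i:
  B: (15/63) * 3 = 45/63
  D: (9/63) * 5 = 45/63
  F: (15/63) * 4 = 60/63
  H: (4/63) * 5 = 20/63
  A: (20/63) * 3 = 60/63
Sum = (45 + 45 + 60 + 20 + 60)/63 = 230/63

L = 230/63 = 3.6508 bits/symbol


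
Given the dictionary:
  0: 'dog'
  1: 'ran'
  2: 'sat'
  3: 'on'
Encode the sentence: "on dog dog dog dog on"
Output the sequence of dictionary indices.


Look up each word in the dictionary:
  'on' -> 3
  'dog' -> 0
  'dog' -> 0
  'dog' -> 0
  'dog' -> 0
  'on' -> 3

Encoded: [3, 0, 0, 0, 0, 3]


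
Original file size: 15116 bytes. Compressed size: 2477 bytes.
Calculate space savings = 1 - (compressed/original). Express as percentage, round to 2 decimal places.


ratio = compressed/original = 2477/15116 = 0.163866
savings = 1 - ratio = 1 - 0.163866 = 0.836134
as a percentage: 0.836134 * 100 = 83.61%

Space savings = 1 - 2477/15116 = 83.61%


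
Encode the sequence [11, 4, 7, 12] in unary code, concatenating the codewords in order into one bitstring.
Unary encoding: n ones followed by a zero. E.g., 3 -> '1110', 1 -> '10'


Encode each number as n ones followed by a terminating 0:
  11 -> 111111111110 (12 bits)
  4 -> 11110 (5 bits)
  7 -> 11111110 (8 bits)
  12 -> 1111111111110 (13 bits)
Total length = 12 + 5 + 8 + 13 = 38 bits.

Unary([11, 4, 7, 12]) = 11111111111011110111111101111111111110 (38 bits)


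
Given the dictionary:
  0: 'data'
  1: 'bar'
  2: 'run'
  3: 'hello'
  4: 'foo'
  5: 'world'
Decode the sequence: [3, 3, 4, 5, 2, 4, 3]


Look up each index in the dictionary:
  3 -> 'hello'
  3 -> 'hello'
  4 -> 'foo'
  5 -> 'world'
  2 -> 'run'
  4 -> 'foo'
  3 -> 'hello'

Decoded: "hello hello foo world run foo hello"


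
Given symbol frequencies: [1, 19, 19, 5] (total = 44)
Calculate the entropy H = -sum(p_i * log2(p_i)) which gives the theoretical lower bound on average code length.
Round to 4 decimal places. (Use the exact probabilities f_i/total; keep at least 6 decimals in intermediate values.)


Per-symbol terms -p_i * log2(p_i) with p_i = f_i/44:
  p = 1/44 = 0.022727: log2(p) = -5.459432, -p*log2(p) = 0.124078
  p = 19/44 = 0.431818: log2(p) = -1.211504, -p*log2(p) = 0.523149
  p = 19/44 = 0.431818: log2(p) = -1.211504, -p*log2(p) = 0.523149
  p = 5/44 = 0.113636: log2(p) = -3.137504, -p*log2(p) = 0.356534
H = 0.124078 + 0.523149 + 0.523149 + 0.356534 = 1.526910

H = 1.5269 bits/symbol


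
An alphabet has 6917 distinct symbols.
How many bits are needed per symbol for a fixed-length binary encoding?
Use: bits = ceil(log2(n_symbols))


log2(6917) = 12.7559
Bracket: 2^12 = 4096 < 6917 <= 2^13 = 8192
So ceil(log2(6917)) = 13

bits = ceil(log2(6917)) = ceil(12.7559) = 13 bits


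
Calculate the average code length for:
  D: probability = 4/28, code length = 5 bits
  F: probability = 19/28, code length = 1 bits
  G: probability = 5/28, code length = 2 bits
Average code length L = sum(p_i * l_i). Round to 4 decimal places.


Weighted contributions p_i * l_i:
  D: (4/28) * 5 = 20/28
  F: (19/28) * 1 = 19/28
  G: (5/28) * 2 = 10/28
Sum = (20 + 19 + 10)/28 = 49/28

L = 49/28 = 1.7500 bits/symbol


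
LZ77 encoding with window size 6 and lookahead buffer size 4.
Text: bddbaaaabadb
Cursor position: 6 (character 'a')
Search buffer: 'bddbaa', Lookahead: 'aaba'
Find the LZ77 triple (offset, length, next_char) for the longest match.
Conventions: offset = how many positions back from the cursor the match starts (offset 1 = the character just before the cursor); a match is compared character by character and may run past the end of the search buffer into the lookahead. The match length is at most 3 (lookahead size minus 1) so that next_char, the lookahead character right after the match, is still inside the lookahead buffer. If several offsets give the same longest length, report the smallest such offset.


Try each offset into the search buffer:
  offset=1 (pos 5, char 'a'): match length 2
  offset=2 (pos 4, char 'a'): match length 2
  offset=3 (pos 3, char 'b'): match length 0
  offset=4 (pos 2, char 'd'): match length 0
  offset=5 (pos 1, char 'd'): match length 0
  offset=6 (pos 0, char 'b'): match length 0
Longest match has length 2, found at offsets 1, 2; take the smallest, offset 1.
next_char = character at position 6 + 2 = 8 -> 'b'

Best match: offset=1, length=2 (matching 'aa' starting at position 5)
LZ77 triple: (1, 2, 'b')


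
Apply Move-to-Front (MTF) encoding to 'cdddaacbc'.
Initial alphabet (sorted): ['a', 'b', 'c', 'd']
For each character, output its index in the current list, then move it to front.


MTF encoding:
'c': index 2 in ['a', 'b', 'c', 'd'] -> ['c', 'a', 'b', 'd']
'd': index 3 in ['c', 'a', 'b', 'd'] -> ['d', 'c', 'a', 'b']
'd': index 0 in ['d', 'c', 'a', 'b'] -> ['d', 'c', 'a', 'b']
'd': index 0 in ['d', 'c', 'a', 'b'] -> ['d', 'c', 'a', 'b']
'a': index 2 in ['d', 'c', 'a', 'b'] -> ['a', 'd', 'c', 'b']
'a': index 0 in ['a', 'd', 'c', 'b'] -> ['a', 'd', 'c', 'b']
'c': index 2 in ['a', 'd', 'c', 'b'] -> ['c', 'a', 'd', 'b']
'b': index 3 in ['c', 'a', 'd', 'b'] -> ['b', 'c', 'a', 'd']
'c': index 1 in ['b', 'c', 'a', 'd'] -> ['c', 'b', 'a', 'd']


Output: [2, 3, 0, 0, 2, 0, 2, 3, 1]


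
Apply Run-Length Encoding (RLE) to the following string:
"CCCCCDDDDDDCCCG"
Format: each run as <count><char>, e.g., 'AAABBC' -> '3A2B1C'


Scanning runs left to right:
  i=0: run of 'C' x 5 -> '5C'
  i=5: run of 'D' x 6 -> '6D'
  i=11: run of 'C' x 3 -> '3C'
  i=14: run of 'G' x 1 -> '1G'

RLE = 5C6D3C1G


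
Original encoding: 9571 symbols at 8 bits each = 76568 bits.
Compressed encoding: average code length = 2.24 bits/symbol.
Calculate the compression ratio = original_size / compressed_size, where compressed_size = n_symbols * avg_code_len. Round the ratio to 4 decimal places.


original_size = n_symbols * orig_bits = 9571 * 8 = 76568 bits
compressed_size = n_symbols * avg_code_len = 9571 * 2.24 = 21439.04 bits
ratio = original_size / compressed_size = 76568 / 21439.04 = 3.5714

Compression ratio = 3.5714


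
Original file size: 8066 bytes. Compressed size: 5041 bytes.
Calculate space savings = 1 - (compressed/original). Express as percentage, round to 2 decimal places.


ratio = compressed/original = 5041/8066 = 0.624969
savings = 1 - ratio = 1 - 0.624969 = 0.375031
as a percentage: 0.375031 * 100 = 37.5%

Space savings = 1 - 5041/8066 = 37.5%


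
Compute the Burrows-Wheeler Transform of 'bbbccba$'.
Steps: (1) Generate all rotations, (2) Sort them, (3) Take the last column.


Rotations (sorted):
  0: $bbbccba -> last char: a
  1: a$bbbccb -> last char: b
  2: ba$bbbcc -> last char: c
  3: bbbccba$ -> last char: $
  4: bbccba$b -> last char: b
  5: bccba$bb -> last char: b
  6: cba$bbbc -> last char: c
  7: ccba$bbb -> last char: b


BWT = abc$bbcb


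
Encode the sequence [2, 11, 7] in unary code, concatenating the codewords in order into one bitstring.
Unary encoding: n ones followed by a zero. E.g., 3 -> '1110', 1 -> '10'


Encode each number as n ones followed by a terminating 0:
  2 -> 110 (3 bits)
  11 -> 111111111110 (12 bits)
  7 -> 11111110 (8 bits)
Total length = 3 + 12 + 8 = 23 bits.

Unary([2, 11, 7]) = 11011111111111011111110 (23 bits)


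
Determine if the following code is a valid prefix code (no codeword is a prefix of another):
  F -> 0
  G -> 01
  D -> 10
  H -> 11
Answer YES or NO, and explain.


Checking each pair (does one codeword prefix another?):
  F='0' vs G='01': prefix -- VIOLATION

NO -- this is NOT a valid prefix code. F (0) is a prefix of G (01).
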